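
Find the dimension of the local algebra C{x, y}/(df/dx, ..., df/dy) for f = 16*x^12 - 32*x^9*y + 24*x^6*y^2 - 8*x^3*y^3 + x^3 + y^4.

6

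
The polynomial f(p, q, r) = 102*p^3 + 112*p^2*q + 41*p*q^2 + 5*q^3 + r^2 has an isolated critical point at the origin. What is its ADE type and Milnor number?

The Hessian of f at 0 has rank 1. Corank 2; j^3 = (3*p + q)*(34*p^2 + 26*p*q + 5*q^2) splits into three distinct lines over C (the quadratic factor has nonzero discriminant), so D_4.

Type D4, Milnor number mu = 4.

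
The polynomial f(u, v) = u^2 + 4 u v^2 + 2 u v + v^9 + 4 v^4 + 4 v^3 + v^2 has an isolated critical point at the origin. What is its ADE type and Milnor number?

Type A_8, Milnor number mu = 8.

The Hessian of f at 0 has rank 1. Corank 1: A-series; mu = 8 gives A_8.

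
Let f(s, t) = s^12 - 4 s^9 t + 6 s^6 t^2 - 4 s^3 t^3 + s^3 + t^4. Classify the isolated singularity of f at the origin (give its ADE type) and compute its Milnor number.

Type E_{6}, Milnor number mu = 6.

The Hessian of f at 0 has rank 0. Corank 2; j^3 = s^3 is a perfect cube, so E-series; the 4-jet and mu = 6 give E_6.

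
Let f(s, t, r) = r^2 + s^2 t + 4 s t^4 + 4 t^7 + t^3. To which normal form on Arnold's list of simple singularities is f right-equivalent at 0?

D_4

The Hessian of f at 0 has rank 1. Corank 2; j^3 = t*(s^2 + t^2) splits into three distinct lines over C (the quadratic factor has nonzero discriminant), so D_4.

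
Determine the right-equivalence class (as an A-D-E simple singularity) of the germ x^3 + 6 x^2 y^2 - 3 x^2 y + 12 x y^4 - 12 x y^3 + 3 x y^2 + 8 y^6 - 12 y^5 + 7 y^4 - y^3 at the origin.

The Hessian of f at 0 has rank 0. Corank 2; j^3 = (x - y)^3 is a perfect cube, so E-series; the 4-jet and mu = 6 give E_6.

E_{6}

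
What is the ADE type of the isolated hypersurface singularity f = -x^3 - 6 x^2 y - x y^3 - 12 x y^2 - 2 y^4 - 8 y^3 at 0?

E_7

The Hessian of f at 0 is [[0, 0], [0, 0]] with rank 0, so corank 2. A Groebner basis of the Jacobian ideal J(f) in C{x,y} is {x^3 + 6*x^2*y + 48*x^2 + 192*x*y + 192*y^2, -6*x^2 + x*y^2 - 24*x*y - 24*y^2, 3*x^2 + 12*x*y + y^3 + 12*y^2}; counting standard monomials gives mu = 7. Corank 2; j^3 = -(x + 2*y)^3 is a perfect cube, so E-series; the 4-jet and mu = 7 give E_7.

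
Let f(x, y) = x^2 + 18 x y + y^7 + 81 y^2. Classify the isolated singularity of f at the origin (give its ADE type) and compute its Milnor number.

The Hessian of f at 0 has rank 1. Corank 1: A-series; mu = 6 gives A_6.

Type A_{6}, Milnor number mu = 6.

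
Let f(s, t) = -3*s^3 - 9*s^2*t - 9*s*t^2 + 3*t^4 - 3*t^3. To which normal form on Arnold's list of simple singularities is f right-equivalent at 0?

E6

The Hessian of f at 0 is [[0, 0], [0, 0]] with rank 0, so corank 2. A Groebner basis of the Jacobian ideal J(f) in C{s,t} is {t^3, s^2 + 2*s*t + t^2}; counting standard monomials gives mu = 6. Corank 2; j^3 = -3*(s + t)^3 is a perfect cube, so E-series; the 4-jet and mu = 6 give E_6.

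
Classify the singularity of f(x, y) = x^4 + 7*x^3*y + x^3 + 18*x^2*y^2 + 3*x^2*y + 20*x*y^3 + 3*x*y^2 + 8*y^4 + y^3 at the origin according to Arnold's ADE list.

E_{7}

The Hessian of f at 0 has rank 0. Corank 2; j^3 = (x + y)^3 is a perfect cube, so E-series; the 4-jet and mu = 7 give E_7.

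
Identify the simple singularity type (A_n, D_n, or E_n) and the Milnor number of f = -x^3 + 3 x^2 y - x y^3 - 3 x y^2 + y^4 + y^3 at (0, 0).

Type E7, Milnor number mu = 7.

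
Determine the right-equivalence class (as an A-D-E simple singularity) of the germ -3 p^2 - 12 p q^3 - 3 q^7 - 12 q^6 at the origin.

A6

The Hessian of f at 0 is [[-6, 0], [0, 0]] with rank 1, so corank 1. A Groebner basis of the Jacobian ideal J(f) in C{p,q} is {p/2 + q^3, p^2}; counting standard monomials gives mu = 6. Corank 1: A-series; mu = 6 gives A_6.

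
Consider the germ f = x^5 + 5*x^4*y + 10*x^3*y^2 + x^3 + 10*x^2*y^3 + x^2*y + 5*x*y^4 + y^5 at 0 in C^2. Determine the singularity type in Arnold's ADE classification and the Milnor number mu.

The Hessian of f at 0 is [[0, 0], [0, 0]] with rank 0, so corank 2. A Groebner basis of the Jacobian ideal J(f) in C{x,y} is {-x*y/5 + y^4, x*y^2, x^2 + x*y}; counting standard monomials gives mu = 6. Corank 2; j^3 = x^2*(x + y) has shape L^2 M (L != M), so D-series; mu = 6 gives D_6.

Type D_6, Milnor number mu = 6.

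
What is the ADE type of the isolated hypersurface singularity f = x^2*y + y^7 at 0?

The Hessian of f at 0 has rank 0. Corank 2; j^3 = x^2*y has shape L^2 M (L != M), so D-series; mu = 8 gives D_8.

D_{8}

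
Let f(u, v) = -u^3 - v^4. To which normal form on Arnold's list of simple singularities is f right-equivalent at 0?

E6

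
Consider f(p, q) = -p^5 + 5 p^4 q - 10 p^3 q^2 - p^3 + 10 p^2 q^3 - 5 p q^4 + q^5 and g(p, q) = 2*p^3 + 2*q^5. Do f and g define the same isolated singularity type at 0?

Yes.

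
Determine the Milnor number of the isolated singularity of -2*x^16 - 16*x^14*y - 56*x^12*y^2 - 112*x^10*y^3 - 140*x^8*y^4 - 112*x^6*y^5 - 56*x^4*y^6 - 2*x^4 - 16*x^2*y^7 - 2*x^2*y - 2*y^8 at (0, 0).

9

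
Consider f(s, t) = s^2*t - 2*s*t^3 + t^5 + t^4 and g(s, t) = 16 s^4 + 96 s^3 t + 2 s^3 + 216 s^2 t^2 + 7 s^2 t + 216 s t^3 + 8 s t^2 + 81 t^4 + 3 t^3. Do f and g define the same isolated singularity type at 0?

Yes.

The Hessian of f at 0 has rank 0. Corank 2; j^3 = s^2*t has shape L^2 M (L != M), so D-series; mu = 5 gives D_5. The Hessian of g at 0 has rank 0. Corank 2; j^3 = (s + t)^2*(2*s + 3*t) has shape L^2 M (L != M), so D-series; mu = 5 gives D_5. Both have type D_5, hence right-equivalent.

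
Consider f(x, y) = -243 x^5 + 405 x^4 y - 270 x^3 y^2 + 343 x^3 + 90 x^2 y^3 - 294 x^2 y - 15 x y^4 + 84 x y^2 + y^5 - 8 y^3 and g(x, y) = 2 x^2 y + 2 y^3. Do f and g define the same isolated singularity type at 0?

The Hessian of f at 0 is [[0, 0], [0, 0]] with rank 0, so corank 2. A Groebner basis of the Jacobian ideal J(f) in C{x,y} is {y^5, x*y^3 - 25*y^4/84, x^2 - 4*x*y/7 + 4*y^2/49}; counting standard monomials gives mu = 8. Corank 2; j^3 = (7*x - 2*y)^3 is a perfect cube, so E-series; the 5-jet and mu = 8 give E_8. The Hessian of g at 0 is [[0, 0], [0, 0]] with rank 0, so corank 2. A Groebner basis of the Jacobian ideal J(g) in C{x,y} is {y^3, x^2 + 3*y^2, x*y}; counting standard monomials gives mu = 4. Corank 2; j^3 = 2*y*(x^2 + y^2) splits into three distinct lines over C (the quadratic factor has nonzero discriminant), so D_4. f is E_8 but g is D_4, hence not right-equivalent.

No.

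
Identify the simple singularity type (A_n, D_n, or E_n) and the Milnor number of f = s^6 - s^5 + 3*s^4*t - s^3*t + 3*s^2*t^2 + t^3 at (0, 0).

The Hessian of f at 0 is [[0, 0], [0, 0]] with rank 0, so corank 2. A Groebner basis of the Jacobian ideal J(f) in C{s,t} is {s^3 + 9*s*t^2 - 3*t^2, s^2*t + 3*s*t^2, t^3}; counting standard monomials gives mu = 7. Corank 2; j^3 = t^3 is a perfect cube, so E-series; the 4-jet and mu = 7 give E_7.

Type E7, Milnor number mu = 7.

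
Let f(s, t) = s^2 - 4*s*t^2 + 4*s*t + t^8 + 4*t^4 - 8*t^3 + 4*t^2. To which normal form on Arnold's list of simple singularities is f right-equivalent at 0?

A7

The Hessian of f at 0 is [[2, 4], [4, 8]] with rank 1, so corank 1. A Groebner basis of the Jacobian ideal J(f) in C{s,t} is {s^4 - 12*s^3 - 56*s^2*t - 44*s^2 - 112*s*t - 24*s - 48*t, s^3*t + 3*s^3 + 12*s^2*t + 8*s^2 + 20*s*t + 4*s + 8*t, -s/2 + t^2 - t}; counting standard monomials gives mu = 7. Corank 1: A-series; mu = 7 gives A_7.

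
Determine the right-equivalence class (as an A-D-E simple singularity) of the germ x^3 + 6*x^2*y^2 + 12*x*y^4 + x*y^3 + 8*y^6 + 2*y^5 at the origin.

E_7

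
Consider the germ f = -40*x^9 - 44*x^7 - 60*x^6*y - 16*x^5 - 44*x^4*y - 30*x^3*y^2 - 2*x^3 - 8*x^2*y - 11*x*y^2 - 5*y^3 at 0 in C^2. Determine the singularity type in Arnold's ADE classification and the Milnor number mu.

Type D_4, Milnor number mu = 4.

The Hessian of f at 0 has rank 0. Corank 2; j^3 = -(x + y)*(2*x^2 + 6*x*y + 5*y^2) splits into three distinct lines over C (the quadratic factor has nonzero discriminant), so D_4.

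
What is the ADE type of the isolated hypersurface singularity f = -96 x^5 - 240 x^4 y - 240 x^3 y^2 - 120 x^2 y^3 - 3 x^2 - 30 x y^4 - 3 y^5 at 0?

A_4

The Hessian of f at 0 is [[-6, 0], [0, 0]] with rank 1, so corank 1. A Groebner basis of the Jacobian ideal J(f) in C{x,y} is {y^4, x}; counting standard monomials gives mu = 4. Corank 1: A-series; mu = 4 gives A_4.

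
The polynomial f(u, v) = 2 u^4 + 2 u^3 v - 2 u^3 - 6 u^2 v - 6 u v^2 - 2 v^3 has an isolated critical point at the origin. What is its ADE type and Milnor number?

The Hessian of f at 0 is [[0, 0], [0, 0]] with rank 0, so corank 2. A Groebner basis of the Jacobian ideal J(f) in C{u,v} is {3*u^2 + 6*u*v + v^4 + v^3 + 3*v^2, u^3 - 3*u^2 - 6*u*v - 3*v^2, u^2*v + 3*u^2 + 6*u*v + 3*v^2, -2*u^2 + u*v^2 - 4*u*v + v^3/3 - 2*v^2}; counting standard monomials gives mu = 7. Corank 2; j^3 = -2*(u + v)^3 is a perfect cube, so E-series; the 4-jet and mu = 7 give E_7.

Type E7, Milnor number mu = 7.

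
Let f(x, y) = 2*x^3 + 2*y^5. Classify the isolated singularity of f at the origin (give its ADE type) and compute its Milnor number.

Type E_{8}, Milnor number mu = 8.

The Hessian of f at 0 is [[0, 0], [0, 0]] with rank 0, so corank 2. A Groebner basis of the Jacobian ideal J(f) in C{x,y} is {y^4, x^2}; counting standard monomials gives mu = 8. Corank 2; j^3 = 2*x^3 is a perfect cube, so E-series; the 5-jet and mu = 8 give E_8.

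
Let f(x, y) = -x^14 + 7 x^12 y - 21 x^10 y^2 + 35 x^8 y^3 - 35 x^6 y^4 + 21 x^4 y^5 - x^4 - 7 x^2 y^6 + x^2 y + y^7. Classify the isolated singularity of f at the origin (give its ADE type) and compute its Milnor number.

The Hessian of f at 0 is [[0, 0], [0, 0]] with rank 0, so corank 2. A Groebner basis of the Jacobian ideal J(f) in C{x,y} is {x^2/7 + y^6, x^3, x*y}; counting standard monomials gives mu = 8. Corank 2; j^3 = x^2*y has shape L^2 M (L != M), so D-series; mu = 8 gives D_8.

Type D_8, Milnor number mu = 8.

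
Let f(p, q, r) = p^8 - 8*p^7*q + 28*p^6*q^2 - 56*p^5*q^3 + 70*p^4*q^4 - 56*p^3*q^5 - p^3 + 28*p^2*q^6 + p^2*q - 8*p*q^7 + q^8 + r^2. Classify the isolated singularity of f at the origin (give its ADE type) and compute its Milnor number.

Type D9, Milnor number mu = 9.

The Hessian of f at 0 is [[0, 0, 0], [0, 0, 0], [0, 0, 2]] with rank 1, so corank 2. A Groebner basis of the Jacobian ideal J(f) in C{p,q,r} is {p*q/8 + q^7, p*q^2, p^2 - p*q, r}; counting standard monomials gives mu = 9. Corank 2; j^3 = -p^2*(p - q) has shape L^2 M (L != M), so D-series; mu = 9 gives D_9.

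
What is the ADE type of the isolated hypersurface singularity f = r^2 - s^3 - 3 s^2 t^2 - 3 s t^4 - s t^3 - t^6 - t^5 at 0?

The Hessian of f at 0 is [[0, 0, 0], [0, 0, 0], [0, 0, 2]] with rank 1, so corank 2. A Groebner basis of the Jacobian ideal J(f) in C{s,t,r} is {-s^2 + t^4 - t^3/3, s^3, s^2*t + s^2/3 + t^3/9, s^2 + s*t^2 + t^3/3, r}; counting standard monomials gives mu = 7. Corank 2; j^3 = -s^3 is a perfect cube, so E-series; the 4-jet and mu = 7 give E_7.

E7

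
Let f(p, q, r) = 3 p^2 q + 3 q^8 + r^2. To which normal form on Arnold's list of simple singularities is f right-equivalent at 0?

D_9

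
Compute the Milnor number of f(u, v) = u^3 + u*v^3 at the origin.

The Hessian of f at 0 has rank 0. Corank 2; j^3 = u^3 is a perfect cube, so E-series; the 4-jet and mu = 7 give E_7.

7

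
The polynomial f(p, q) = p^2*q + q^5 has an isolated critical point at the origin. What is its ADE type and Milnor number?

Type D_{6}, Milnor number mu = 6.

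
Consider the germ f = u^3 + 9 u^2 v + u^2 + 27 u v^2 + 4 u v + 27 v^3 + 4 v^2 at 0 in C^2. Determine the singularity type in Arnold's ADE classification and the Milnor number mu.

Type A_{2}, Milnor number mu = 2.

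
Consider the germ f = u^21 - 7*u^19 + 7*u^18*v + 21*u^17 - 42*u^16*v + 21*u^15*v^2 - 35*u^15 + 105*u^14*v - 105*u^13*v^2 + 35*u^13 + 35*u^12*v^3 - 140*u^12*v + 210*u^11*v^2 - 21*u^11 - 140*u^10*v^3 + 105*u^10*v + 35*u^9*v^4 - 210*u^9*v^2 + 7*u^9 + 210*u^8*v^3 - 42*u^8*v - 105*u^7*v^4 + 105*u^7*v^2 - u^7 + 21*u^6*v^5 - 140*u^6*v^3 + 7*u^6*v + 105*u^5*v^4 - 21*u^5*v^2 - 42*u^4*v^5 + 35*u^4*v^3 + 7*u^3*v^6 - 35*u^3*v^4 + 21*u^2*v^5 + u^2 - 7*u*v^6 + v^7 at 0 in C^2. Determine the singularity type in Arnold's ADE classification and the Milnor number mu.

The Hessian of f at 0 has rank 1. Corank 1: A-series; mu = 6 gives A_6.

Type A_6, Milnor number mu = 6.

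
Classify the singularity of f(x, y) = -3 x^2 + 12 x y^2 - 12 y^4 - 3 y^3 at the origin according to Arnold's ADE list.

A_{2}

The Hessian of f at 0 is [[-6, 0], [0, 0]] with rank 1, so corank 1. A Groebner basis of the Jacobian ideal J(f) in C{x,y} is {y^2, x}; counting standard monomials gives mu = 2. Corank 1: A-series; mu = 2 gives A_2.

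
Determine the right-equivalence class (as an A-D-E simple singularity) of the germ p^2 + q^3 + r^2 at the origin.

The Hessian of f at 0 is [[2, 0, 0], [0, 0, 0], [0, 0, 2]] with rank 2, so corank 1. A Groebner basis of the Jacobian ideal J(f) in C{p,q,r} is {q^2, p, r}; counting standard monomials gives mu = 2. Corank 1: A-series; mu = 2 gives A_2.

A_2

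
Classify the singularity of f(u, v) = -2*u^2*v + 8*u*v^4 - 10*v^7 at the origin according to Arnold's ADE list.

D_{8}

The Hessian of f at 0 has rank 0. Corank 2; j^3 = -2*u^2*v has shape L^2 M (L != M), so D-series; mu = 8 gives D_8.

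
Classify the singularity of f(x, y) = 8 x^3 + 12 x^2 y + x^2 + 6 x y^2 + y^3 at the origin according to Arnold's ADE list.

A_2

The Hessian of f at 0 is [[2, 0], [0, 0]] with rank 1, so corank 1. A Groebner basis of the Jacobian ideal J(f) in C{x,y} is {y^2, x}; counting standard monomials gives mu = 2. Corank 1: A-series; mu = 2 gives A_2.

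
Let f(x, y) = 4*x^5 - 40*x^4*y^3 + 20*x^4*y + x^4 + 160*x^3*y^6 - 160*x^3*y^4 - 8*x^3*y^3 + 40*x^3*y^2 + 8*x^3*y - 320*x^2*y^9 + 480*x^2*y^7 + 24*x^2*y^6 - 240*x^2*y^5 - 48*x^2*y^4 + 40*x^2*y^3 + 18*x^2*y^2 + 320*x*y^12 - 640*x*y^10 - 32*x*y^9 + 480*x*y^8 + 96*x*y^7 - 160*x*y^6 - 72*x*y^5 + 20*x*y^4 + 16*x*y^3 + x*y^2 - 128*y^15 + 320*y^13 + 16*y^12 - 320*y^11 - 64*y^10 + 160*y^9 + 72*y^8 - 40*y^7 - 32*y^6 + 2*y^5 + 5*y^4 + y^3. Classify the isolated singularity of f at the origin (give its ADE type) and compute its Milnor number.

The Hessian of f at 0 is [[0, 0], [0, 0]] with rank 0, so corank 2. A Groebner basis of the Jacobian ideal J(f) in C{x,y} is {x^3 + y^2/4, y^3, x*y + y^2/2}; counting standard monomials gives mu = 5. Corank 2; j^3 = y^2*(x + y) has shape L^2 M (L != M), so D-series; mu = 5 gives D_5.

Type D_5, Milnor number mu = 5.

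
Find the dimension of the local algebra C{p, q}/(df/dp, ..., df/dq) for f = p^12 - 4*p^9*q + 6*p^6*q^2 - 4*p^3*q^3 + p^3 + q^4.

6

The Hessian of f at 0 has rank 0. Corank 2; j^3 = p^3 is a perfect cube, so E-series; the 4-jet and mu = 6 give E_6.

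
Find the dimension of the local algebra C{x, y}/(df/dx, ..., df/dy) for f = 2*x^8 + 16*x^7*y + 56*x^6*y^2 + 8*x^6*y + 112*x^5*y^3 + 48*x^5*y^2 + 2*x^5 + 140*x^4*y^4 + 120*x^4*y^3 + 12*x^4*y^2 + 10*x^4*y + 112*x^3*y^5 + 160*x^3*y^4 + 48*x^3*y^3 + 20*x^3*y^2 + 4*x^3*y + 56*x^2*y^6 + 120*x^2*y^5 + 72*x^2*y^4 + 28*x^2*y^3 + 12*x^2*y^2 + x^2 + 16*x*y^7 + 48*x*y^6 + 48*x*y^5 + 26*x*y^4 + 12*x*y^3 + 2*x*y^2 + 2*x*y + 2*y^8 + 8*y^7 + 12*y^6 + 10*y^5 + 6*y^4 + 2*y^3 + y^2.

3

The Hessian of f at 0 has rank 1. Corank 1: A-series; mu = 3 gives A_3.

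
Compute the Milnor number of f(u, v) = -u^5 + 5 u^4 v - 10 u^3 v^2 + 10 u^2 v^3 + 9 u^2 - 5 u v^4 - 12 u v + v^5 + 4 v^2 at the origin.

The Hessian of f at 0 has rank 1. Corank 1: A-series; mu = 4 gives A_4.

4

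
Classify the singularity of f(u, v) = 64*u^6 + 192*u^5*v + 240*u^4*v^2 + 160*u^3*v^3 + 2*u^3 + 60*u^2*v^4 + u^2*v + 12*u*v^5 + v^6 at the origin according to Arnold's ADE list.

D7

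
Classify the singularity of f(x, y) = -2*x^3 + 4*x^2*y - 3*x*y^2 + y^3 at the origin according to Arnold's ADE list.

D_4

The Hessian of f at 0 has rank 0. Corank 2; j^3 = -(x - y)*(2*x^2 - 2*x*y + y^2) splits into three distinct lines over C (the quadratic factor has nonzero discriminant), so D_4.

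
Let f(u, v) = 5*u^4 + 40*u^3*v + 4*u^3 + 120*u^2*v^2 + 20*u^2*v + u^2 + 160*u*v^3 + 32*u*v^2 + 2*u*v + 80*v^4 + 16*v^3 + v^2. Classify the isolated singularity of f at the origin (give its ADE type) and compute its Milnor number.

Type A_3, Milnor number mu = 3.

The Hessian of f at 0 has rank 1. Corank 1: A-series; mu = 3 gives A_3.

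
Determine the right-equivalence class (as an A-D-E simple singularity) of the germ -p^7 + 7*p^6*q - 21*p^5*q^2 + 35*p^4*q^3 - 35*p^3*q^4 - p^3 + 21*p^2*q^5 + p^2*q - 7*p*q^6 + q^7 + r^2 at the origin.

The Hessian of f at 0 has rank 1. Corank 2; j^3 = -p^2*(p - q) has shape L^2 M (L != M), so D-series; mu = 8 gives D_8.

D_8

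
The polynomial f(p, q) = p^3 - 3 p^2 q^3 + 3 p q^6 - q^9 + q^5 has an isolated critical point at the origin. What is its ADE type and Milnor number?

Type E8, Milnor number mu = 8.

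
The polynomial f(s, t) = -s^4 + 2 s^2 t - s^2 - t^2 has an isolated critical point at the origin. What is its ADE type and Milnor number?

Type A1, Milnor number mu = 1.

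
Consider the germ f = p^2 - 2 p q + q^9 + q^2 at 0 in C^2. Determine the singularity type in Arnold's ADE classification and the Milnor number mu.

Type A_{8}, Milnor number mu = 8.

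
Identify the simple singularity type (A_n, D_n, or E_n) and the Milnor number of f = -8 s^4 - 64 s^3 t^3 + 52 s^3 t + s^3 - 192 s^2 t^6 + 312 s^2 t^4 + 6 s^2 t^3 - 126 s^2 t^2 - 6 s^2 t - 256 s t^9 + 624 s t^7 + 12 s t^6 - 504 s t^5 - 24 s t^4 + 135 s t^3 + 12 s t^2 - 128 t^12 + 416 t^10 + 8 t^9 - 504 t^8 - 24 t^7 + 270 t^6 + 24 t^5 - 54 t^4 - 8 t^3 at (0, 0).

Type E7, Milnor number mu = 7.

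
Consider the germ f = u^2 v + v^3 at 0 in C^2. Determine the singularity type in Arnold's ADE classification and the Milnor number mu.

The Hessian of f at 0 has rank 0. Corank 2; j^3 = v*(u^2 + v^2) splits into three distinct lines over C (the quadratic factor has nonzero discriminant), so D_4.

Type D4, Milnor number mu = 4.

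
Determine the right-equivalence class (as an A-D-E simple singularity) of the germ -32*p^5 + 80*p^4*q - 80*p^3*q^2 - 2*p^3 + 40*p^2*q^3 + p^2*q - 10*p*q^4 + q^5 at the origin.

D_{6}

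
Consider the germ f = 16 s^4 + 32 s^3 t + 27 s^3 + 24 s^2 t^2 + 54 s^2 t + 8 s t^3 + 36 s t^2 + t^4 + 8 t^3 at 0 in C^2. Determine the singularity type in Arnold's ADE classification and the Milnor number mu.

Type E_{6}, Milnor number mu = 6.

The Hessian of f at 0 has rank 0. Corank 2; j^3 = (3*s + 2*t)^3 is a perfect cube, so E-series; the 4-jet and mu = 6 give E_6.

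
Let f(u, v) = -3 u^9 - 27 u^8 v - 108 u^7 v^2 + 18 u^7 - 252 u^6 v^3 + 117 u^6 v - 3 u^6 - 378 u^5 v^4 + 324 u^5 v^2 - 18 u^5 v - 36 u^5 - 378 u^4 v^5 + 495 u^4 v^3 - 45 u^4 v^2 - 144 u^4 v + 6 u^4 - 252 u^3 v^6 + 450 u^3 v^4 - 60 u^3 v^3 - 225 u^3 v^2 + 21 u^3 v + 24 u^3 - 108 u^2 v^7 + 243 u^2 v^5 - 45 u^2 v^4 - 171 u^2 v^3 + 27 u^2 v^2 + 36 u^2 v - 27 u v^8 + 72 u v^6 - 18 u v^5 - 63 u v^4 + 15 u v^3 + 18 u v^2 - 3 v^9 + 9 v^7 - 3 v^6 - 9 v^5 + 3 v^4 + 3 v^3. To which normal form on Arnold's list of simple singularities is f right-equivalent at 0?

The Hessian of f at 0 has rank 0. Corank 2; j^3 = 3*(2*u + v)^3 is a perfect cube, so E-series; the 4-jet and mu = 7 give E_7.

E_{7}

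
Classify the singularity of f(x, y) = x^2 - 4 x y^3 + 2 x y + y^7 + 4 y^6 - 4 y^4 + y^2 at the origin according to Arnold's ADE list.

A6

The Hessian of f at 0 is [[2, 2], [2, 2]] with rank 1, so corank 1. A Groebner basis of the Jacobian ideal J(f) in C{x,y} is {-x/2 + y^3 - y/2, x^2 + 2*x*y + y^2}; counting standard monomials gives mu = 6. Corank 1: A-series; mu = 6 gives A_6.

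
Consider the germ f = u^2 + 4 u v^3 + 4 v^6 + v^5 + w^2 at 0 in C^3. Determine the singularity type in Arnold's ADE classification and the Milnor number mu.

Type A_4, Milnor number mu = 4.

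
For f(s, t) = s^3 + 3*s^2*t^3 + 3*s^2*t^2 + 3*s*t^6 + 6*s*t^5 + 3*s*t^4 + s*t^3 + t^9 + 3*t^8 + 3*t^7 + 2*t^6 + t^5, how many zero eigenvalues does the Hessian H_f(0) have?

The Hessian at 0 is [[0, 0], [0, 0]] of rank 0; hence corank 2.

2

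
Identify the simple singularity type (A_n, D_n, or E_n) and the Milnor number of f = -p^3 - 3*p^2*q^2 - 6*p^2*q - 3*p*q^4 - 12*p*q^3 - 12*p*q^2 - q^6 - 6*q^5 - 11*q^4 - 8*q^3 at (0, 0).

Type E6, Milnor number mu = 6.

The Hessian of f at 0 has rank 0. Corank 2; j^3 = -(p + 2*q)^3 is a perfect cube, so E-series; the 4-jet and mu = 6 give E_6.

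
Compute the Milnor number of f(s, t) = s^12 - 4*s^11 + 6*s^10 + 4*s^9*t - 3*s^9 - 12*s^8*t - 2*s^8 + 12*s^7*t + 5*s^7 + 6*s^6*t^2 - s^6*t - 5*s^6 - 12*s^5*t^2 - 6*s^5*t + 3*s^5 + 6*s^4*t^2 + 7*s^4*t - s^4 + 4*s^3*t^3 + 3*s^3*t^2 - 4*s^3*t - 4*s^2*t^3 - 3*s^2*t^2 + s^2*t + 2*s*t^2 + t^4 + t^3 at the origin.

5

The Hessian of f at 0 is [[0, 0], [0, 0]] with rank 0, so corank 2. A Groebner basis of the Jacobian ideal J(f) in C{s,t} is {s*t^2 + s*t + t^2, -s*t + t^3 - t^2, s^2 + 6*s*t + 5*t^2}; counting standard monomials gives mu = 5. Corank 2; j^3 = t*(s + t)^2 has shape L^2 M (L != M), so D-series; mu = 5 gives D_5.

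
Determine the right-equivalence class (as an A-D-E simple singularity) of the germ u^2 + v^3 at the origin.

A2

The Hessian of f at 0 is [[2, 0], [0, 0]] with rank 1, so corank 1. A Groebner basis of the Jacobian ideal J(f) in C{u,v} is {v^2, u}; counting standard monomials gives mu = 2. Corank 1: A-series; mu = 2 gives A_2.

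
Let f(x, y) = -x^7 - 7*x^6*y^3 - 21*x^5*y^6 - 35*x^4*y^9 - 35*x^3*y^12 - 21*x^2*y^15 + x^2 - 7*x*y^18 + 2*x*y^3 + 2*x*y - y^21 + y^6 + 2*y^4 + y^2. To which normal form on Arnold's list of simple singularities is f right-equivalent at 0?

The Hessian of f at 0 is [[2, 2], [2, 2]] with rank 1, so corank 1. A Groebner basis of the Jacobian ideal J(f) in C{x,y} is {x + y^3 + y, x^2 + 2*x*y + y^2}; counting standard monomials gives mu = 6. Corank 1: A-series; mu = 6 gives A_6.

A_{6}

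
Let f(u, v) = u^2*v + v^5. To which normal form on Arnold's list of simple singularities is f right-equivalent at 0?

The Hessian of f at 0 has rank 0. Corank 2; j^3 = u^2*v has shape L^2 M (L != M), so D-series; mu = 6 gives D_6.

D_6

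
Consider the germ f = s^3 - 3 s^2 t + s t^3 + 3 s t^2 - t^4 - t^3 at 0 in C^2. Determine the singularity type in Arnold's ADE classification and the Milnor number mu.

The Hessian of f at 0 has rank 0. Corank 2; j^3 = (s - t)^3 is a perfect cube, so E-series; the 4-jet and mu = 7 give E_7.

Type E7, Milnor number mu = 7.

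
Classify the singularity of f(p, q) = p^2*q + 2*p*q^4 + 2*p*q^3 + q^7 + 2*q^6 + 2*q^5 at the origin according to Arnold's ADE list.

D_{6}

The Hessian of f at 0 has rank 0. Corank 2; j^3 = p^2*q has shape L^2 M (L != M), so D-series; mu = 6 gives D_6.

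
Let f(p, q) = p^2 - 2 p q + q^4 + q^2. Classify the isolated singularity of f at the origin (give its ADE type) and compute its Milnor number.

Type A_{3}, Milnor number mu = 3.

The Hessian of f at 0 has rank 1. Corank 1: A-series; mu = 3 gives A_3.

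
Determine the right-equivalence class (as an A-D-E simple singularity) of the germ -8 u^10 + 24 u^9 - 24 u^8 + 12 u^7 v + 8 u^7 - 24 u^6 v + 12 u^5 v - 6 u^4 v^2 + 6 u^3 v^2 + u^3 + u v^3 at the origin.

E_{7}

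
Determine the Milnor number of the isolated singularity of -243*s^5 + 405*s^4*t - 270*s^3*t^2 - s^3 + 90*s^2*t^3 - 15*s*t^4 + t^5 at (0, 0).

The Hessian of f at 0 has rank 0. Corank 2; j^3 = -s^3 is a perfect cube, so E-series; the 5-jet and mu = 8 give E_8.

8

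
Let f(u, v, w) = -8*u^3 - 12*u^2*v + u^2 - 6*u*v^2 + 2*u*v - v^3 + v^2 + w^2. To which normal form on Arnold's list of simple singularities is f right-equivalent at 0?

A2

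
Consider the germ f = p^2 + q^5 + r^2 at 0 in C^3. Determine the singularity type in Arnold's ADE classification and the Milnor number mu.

Type A4, Milnor number mu = 4.

The Hessian of f at 0 is [[2, 0, 0], [0, 0, 0], [0, 0, 2]] with rank 2, so corank 1. A Groebner basis of the Jacobian ideal J(f) in C{p,q,r} is {q^4, p, r}; counting standard monomials gives mu = 4. Corank 1: A-series; mu = 4 gives A_4.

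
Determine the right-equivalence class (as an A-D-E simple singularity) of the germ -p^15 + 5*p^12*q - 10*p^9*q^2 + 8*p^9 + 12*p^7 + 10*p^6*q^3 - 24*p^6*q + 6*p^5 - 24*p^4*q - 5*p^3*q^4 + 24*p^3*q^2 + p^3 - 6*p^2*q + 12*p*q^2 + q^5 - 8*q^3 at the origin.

E_8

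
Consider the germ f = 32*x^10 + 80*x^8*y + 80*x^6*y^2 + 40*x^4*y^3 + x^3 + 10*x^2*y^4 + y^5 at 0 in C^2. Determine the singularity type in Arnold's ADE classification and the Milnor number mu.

The Hessian of f at 0 has rank 0. Corank 2; j^3 = x^3 is a perfect cube, so E-series; the 5-jet and mu = 8 give E_8.

Type E_{8}, Milnor number mu = 8.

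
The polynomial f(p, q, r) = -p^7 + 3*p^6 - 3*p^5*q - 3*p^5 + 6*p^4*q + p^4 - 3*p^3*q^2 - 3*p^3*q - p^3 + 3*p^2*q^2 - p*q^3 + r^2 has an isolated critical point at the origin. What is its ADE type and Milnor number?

Type E_{7}, Milnor number mu = 7.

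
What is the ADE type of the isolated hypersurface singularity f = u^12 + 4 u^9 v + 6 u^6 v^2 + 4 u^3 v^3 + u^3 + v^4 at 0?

The Hessian of f at 0 has rank 0. Corank 2; j^3 = u^3 is a perfect cube, so E-series; the 4-jet and mu = 6 give E_6.

E_{6}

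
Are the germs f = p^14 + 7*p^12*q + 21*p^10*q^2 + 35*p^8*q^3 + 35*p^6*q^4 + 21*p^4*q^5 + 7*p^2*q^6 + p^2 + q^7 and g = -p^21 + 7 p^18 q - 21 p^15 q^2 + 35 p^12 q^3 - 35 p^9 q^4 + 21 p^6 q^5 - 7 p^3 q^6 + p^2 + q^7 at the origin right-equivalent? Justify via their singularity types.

The Hessian of f at 0 has rank 1. Corank 1: A-series; mu = 6 gives A_6. The Hessian of g at 0 has rank 1. Corank 1: A-series; mu = 6 gives A_6. Both have type A_6, hence right-equivalent.

Yes.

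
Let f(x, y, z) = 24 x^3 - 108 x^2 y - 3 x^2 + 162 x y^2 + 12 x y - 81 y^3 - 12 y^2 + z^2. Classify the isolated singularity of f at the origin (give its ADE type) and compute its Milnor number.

Type A_{2}, Milnor number mu = 2.

The Hessian of f at 0 is [[-6, 12, 0], [12, -24, 0], [0, 0, 2]] with rank 2, so corank 1. A Groebner basis of the Jacobian ideal J(f) in C{x,y,z} is {y^2, x - 2*y, z}; counting standard monomials gives mu = 2. Corank 1: A-series; mu = 2 gives A_2.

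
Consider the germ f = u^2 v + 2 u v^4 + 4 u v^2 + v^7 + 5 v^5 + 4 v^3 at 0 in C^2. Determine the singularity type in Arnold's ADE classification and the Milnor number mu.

Type D_6, Milnor number mu = 6.

The Hessian of f at 0 has rank 0. Corank 2; j^3 = v*(u + 2*v)^2 has shape L^2 M (L != M), so D-series; mu = 6 gives D_6.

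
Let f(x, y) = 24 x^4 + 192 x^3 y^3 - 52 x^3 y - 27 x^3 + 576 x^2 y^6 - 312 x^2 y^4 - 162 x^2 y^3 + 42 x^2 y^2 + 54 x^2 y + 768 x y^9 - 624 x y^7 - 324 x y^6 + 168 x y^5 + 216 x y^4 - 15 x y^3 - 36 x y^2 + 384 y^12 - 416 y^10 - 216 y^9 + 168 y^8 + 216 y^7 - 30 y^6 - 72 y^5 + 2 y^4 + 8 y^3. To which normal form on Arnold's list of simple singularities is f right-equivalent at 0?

E7

The Hessian of f at 0 has rank 0. Corank 2; j^3 = -(3*x - 2*y)^3 is a perfect cube, so E-series; the 4-jet and mu = 7 give E_7.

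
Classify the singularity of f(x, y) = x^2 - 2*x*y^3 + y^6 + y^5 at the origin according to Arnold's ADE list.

The Hessian of f at 0 is [[2, 0], [0, 0]] with rank 1, so corank 1. A Groebner basis of the Jacobian ideal J(f) in C{x,y} is {-x + y^3, x^2, x*y}; counting standard monomials gives mu = 4. Corank 1: A-series; mu = 4 gives A_4.

A_{4}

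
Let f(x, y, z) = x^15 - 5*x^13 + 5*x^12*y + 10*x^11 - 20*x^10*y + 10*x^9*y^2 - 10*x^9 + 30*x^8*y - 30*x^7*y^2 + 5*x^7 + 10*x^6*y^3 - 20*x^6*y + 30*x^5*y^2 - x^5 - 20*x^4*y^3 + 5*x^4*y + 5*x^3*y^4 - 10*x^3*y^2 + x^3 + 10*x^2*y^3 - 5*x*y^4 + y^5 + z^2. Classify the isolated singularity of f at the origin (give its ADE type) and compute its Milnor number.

The Hessian of f at 0 is [[0, 0, 0], [0, 0, 0], [0, 0, 2]] with rank 1, so corank 2. A Groebner basis of the Jacobian ideal J(f) in C{x,y,z} is {y^5, x*y^3 - y^4/4, x^2, z}; counting standard monomials gives mu = 8. Corank 2; j^3 = x^3 is a perfect cube, so E-series; the 5-jet and mu = 8 give E_8.

Type E_8, Milnor number mu = 8.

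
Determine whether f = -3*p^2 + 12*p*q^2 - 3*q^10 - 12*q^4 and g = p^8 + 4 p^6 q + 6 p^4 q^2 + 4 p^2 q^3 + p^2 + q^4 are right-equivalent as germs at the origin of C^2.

No.

The Hessian of f at 0 has rank 1. Corank 1: A-series; mu = 9 gives A_9. The Hessian of g at 0 has rank 1. Corank 1: A-series; mu = 3 gives A_3. f is A_9 but g is A_3, hence not right-equivalent.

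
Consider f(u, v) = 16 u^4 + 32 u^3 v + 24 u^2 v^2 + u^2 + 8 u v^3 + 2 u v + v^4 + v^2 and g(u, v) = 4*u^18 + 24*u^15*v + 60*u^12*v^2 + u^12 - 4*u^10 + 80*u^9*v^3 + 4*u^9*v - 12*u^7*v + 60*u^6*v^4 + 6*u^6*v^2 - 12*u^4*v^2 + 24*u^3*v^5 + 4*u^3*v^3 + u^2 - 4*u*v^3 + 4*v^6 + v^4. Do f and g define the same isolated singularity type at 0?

Yes.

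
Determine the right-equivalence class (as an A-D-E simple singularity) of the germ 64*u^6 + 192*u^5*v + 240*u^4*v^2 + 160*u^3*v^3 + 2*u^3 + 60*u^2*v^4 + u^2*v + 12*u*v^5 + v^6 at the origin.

D_7

The Hessian of f at 0 is [[0, 0], [0, 0]] with rank 0, so corank 2. A Groebner basis of the Jacobian ideal J(f) in C{u,v} is {-u*v/12 + v^5, u*v^2, u^2 + u*v/2}; counting standard monomials gives mu = 7. Corank 2; j^3 = u^2*(2*u + v) has shape L^2 M (L != M), so D-series; mu = 7 gives D_7.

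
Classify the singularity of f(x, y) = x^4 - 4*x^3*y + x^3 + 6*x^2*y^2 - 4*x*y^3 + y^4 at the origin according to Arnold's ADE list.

The Hessian of f at 0 has rank 0. Corank 2; j^3 = x^3 is a perfect cube, so E-series; the 4-jet and mu = 6 give E_6.

E6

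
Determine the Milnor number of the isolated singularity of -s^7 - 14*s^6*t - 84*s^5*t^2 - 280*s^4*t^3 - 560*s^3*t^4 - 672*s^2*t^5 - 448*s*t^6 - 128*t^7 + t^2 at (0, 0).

6

The Hessian of f at 0 is [[0, 0], [0, 2]] with rank 1, so corank 1. A Groebner basis of the Jacobian ideal J(f) in C{s,t} is {s^6, t}; counting standard monomials gives mu = 6. Corank 1: A-series; mu = 6 gives A_6.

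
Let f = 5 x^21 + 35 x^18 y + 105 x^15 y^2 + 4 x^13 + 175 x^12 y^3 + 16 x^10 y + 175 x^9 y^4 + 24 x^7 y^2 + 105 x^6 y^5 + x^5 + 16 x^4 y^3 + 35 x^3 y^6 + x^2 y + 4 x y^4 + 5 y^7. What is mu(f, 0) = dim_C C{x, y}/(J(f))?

8

The Hessian of f at 0 is [[0, 0], [0, 0]] with rank 0, so corank 2. A Groebner basis of the Jacobian ideal J(f) in C{x,y} is {-2*x^2/3 + x*y^3, x*y/2 + y^4, x^3, x^2*y}; counting standard monomials gives mu = 8. Corank 2; j^3 = x^2*y has shape L^2 M (L != M), so D-series; mu = 8 gives D_8.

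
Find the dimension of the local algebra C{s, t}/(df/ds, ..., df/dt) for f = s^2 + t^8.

The Hessian of f at 0 has rank 1. Corank 1: A-series; mu = 7 gives A_7.

7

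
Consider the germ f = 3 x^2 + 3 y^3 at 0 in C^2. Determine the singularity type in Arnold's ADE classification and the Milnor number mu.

Type A_2, Milnor number mu = 2.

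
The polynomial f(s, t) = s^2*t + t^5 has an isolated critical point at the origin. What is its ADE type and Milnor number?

Type D_{6}, Milnor number mu = 6.

The Hessian of f at 0 is [[0, 0], [0, 0]] with rank 0, so corank 2. A Groebner basis of the Jacobian ideal J(f) in C{s,t} is {s^2/5 + t^4, s^3, s*t}; counting standard monomials gives mu = 6. Corank 2; j^3 = s^2*t has shape L^2 M (L != M), so D-series; mu = 6 gives D_6.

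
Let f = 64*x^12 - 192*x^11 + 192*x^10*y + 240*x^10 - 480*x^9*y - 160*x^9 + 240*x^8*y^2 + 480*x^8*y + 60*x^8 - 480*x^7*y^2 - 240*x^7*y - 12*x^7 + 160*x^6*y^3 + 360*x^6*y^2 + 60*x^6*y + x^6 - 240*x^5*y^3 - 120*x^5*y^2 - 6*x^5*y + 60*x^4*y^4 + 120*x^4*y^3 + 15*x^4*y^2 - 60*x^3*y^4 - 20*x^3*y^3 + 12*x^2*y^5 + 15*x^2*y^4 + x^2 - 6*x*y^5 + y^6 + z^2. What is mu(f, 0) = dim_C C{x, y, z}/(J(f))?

5

The Hessian of f at 0 has rank 2. Corank 1: A-series; mu = 5 gives A_5.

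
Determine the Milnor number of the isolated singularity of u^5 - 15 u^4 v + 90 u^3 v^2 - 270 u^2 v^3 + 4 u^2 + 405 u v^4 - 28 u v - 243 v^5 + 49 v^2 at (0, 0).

The Hessian of f at 0 has rank 1. Corank 1: A-series; mu = 4 gives A_4.

4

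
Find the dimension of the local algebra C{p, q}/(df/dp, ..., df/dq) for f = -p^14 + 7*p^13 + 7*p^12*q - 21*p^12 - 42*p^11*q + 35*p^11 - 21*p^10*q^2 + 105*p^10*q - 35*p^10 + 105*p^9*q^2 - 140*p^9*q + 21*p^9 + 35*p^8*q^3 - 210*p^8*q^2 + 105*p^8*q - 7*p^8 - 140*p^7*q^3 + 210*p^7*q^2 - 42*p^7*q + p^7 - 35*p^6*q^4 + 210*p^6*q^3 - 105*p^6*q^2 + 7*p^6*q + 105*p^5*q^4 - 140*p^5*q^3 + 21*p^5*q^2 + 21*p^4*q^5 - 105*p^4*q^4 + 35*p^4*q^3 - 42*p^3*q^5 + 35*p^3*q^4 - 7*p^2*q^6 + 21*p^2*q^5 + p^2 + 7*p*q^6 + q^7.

6

The Hessian of f at 0 has rank 1. Corank 1: A-series; mu = 6 gives A_6.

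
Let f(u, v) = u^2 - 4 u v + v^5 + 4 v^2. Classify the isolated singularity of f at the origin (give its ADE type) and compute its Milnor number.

Type A_4, Milnor number mu = 4.

The Hessian of f at 0 has rank 1. Corank 1: A-series; mu = 4 gives A_4.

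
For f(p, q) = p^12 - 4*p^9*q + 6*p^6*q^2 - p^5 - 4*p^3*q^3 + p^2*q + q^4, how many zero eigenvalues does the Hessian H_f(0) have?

2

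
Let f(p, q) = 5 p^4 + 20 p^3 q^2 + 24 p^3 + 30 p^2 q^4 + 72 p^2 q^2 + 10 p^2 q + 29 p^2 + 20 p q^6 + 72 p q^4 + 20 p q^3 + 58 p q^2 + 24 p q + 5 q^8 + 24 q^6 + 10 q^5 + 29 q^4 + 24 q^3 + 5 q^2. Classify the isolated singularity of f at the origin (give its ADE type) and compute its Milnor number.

Type A_1, Milnor number mu = 1.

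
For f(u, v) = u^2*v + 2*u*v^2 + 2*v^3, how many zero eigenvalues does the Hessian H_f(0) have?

2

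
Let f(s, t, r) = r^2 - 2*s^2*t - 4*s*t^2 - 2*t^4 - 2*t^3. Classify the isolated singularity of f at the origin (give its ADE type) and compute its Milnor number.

Type D_{5}, Milnor number mu = 5.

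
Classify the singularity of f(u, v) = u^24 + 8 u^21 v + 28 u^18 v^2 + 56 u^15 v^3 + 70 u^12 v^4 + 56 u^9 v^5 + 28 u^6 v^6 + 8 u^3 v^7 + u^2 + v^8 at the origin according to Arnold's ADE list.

A_7

The Hessian of f at 0 has rank 1. Corank 1: A-series; mu = 7 gives A_7.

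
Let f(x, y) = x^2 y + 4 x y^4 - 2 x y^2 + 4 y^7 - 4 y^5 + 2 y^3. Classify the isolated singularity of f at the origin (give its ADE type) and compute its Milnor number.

Type D_{4}, Milnor number mu = 4.

The Hessian of f at 0 has rank 0. Corank 2; j^3 = y*(x^2 - 2*x*y + 2*y^2) splits into three distinct lines over C (the quadratic factor has nonzero discriminant), so D_4.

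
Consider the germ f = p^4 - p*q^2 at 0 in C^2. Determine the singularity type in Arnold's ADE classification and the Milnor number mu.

The Hessian of f at 0 has rank 0. Corank 2; j^3 = -p*q^2 has shape L^2 M (L != M), so D-series; mu = 5 gives D_5.

Type D_5, Milnor number mu = 5.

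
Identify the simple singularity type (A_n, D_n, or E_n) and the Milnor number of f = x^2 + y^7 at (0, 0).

Type A_{6}, Milnor number mu = 6.

The Hessian of f at 0 has rank 1. Corank 1: A-series; mu = 6 gives A_6.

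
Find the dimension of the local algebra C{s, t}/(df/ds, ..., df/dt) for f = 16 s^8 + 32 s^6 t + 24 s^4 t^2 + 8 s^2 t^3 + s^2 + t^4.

The Hessian of f at 0 has rank 1. Corank 1: A-series; mu = 3 gives A_3.

3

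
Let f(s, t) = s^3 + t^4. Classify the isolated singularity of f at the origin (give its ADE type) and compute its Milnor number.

The Hessian of f at 0 has rank 0. Corank 2; j^3 = s^3 is a perfect cube, so E-series; the 4-jet and mu = 6 give E_6.

Type E_{6}, Milnor number mu = 6.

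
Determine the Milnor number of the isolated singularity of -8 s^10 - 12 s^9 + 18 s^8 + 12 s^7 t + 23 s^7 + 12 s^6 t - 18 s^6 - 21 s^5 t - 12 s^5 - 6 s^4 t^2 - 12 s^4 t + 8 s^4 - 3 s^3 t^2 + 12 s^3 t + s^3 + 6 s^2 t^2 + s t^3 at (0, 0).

The Hessian of f at 0 has rank 0. Corank 2; j^3 = s^3 is a perfect cube, so E-series; the 4-jet and mu = 7 give E_7.

7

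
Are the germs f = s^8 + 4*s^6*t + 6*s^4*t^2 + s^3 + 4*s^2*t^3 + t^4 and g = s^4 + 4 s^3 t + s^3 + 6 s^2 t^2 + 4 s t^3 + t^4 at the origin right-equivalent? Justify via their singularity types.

The Hessian of f at 0 has rank 0. Corank 2; j^3 = s^3 is a perfect cube, so E-series; the 4-jet and mu = 6 give E_6. The Hessian of g at 0 has rank 0. Corank 2; j^3 = s^3 is a perfect cube, so E-series; the 4-jet and mu = 6 give E_6. Both have type E_6, hence right-equivalent.

Yes.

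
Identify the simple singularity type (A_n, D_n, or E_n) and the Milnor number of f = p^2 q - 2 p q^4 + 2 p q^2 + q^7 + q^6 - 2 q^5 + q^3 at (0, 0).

Type D7, Milnor number mu = 7.

The Hessian of f at 0 is [[0, 0], [0, 0]] with rank 0, so corank 2. A Groebner basis of the Jacobian ideal J(f) in C{p,q} is {-p*q + q^4 - q^2, p^3 + p^2/2 + p*q + q^3 + q^2/2, p^2*q - p^2/3 - 2*p*q/3 - q^3 - q^2/3, p^2/6 + p*q^2 + p*q/3 + q^3 + q^2/6}; counting standard monomials gives mu = 7. Corank 2; j^3 = q*(p + q)^2 has shape L^2 M (L != M), so D-series; mu = 7 gives D_7.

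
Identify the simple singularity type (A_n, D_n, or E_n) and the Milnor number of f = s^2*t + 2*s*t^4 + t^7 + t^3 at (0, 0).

The Hessian of f at 0 is [[0, 0], [0, 0]] with rank 0, so corank 2. A Groebner basis of the Jacobian ideal J(f) in C{s,t} is {t^3, s^2 + 3*t^2, s*t}; counting standard monomials gives mu = 4. Corank 2; j^3 = t*(s^2 + t^2) splits into three distinct lines over C (the quadratic factor has nonzero discriminant), so D_4.

Type D_{4}, Milnor number mu = 4.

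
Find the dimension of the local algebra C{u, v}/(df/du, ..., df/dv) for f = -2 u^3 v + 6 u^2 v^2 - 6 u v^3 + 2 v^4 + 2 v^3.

The Hessian of f at 0 has rank 0. Corank 2; j^3 = 2*v^3 is a perfect cube, so E-series; the 4-jet and mu = 7 give E_7.

7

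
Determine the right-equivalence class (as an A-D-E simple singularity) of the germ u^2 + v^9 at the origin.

A_{8}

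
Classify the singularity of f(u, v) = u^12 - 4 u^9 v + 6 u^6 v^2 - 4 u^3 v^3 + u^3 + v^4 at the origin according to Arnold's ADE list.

E_{6}

The Hessian of f at 0 is [[0, 0], [0, 0]] with rank 0, so corank 2. A Groebner basis of the Jacobian ideal J(f) in C{u,v} is {v^3, u^2}; counting standard monomials gives mu = 6. Corank 2; j^3 = u^3 is a perfect cube, so E-series; the 4-jet and mu = 6 give E_6.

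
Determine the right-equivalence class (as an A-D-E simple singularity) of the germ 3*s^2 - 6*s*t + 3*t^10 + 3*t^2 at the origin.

A_9

The Hessian of f at 0 has rank 1. Corank 1: A-series; mu = 9 gives A_9.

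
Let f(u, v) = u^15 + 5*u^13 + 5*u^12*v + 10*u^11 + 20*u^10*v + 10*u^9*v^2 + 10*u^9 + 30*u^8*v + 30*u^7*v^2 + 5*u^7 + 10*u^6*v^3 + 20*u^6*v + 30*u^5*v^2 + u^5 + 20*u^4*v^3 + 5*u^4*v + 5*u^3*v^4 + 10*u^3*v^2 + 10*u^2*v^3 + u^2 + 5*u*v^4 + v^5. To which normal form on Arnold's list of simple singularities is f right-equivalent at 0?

A_{4}

The Hessian of f at 0 has rank 1. Corank 1: A-series; mu = 4 gives A_4.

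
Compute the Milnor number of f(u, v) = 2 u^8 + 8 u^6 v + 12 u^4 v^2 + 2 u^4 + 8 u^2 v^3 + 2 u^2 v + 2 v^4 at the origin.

5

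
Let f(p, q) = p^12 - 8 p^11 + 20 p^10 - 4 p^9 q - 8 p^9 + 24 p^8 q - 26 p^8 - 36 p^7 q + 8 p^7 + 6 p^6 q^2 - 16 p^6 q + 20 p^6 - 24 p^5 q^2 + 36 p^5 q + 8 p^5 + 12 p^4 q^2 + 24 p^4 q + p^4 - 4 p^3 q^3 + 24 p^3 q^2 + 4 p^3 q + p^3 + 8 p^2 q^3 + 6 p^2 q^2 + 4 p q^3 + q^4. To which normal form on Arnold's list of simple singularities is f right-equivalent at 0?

E6

The Hessian of f at 0 is [[0, 0], [0, 0]] with rank 0, so corank 2. A Groebner basis of the Jacobian ideal J(f) in C{p,q} is {q^4, p*q^2 + q^3/3, p^2}; counting standard monomials gives mu = 6. Corank 2; j^3 = p^3 is a perfect cube, so E-series; the 4-jet and mu = 6 give E_6.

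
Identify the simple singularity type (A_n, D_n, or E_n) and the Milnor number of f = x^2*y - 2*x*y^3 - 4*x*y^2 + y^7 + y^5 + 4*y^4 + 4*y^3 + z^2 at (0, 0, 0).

The Hessian of f at 0 has rank 1. Corank 2; j^3 = y*(x - 2*y)^2 has shape L^2 M (L != M), so D-series; mu = 8 gives D_8.

Type D_{8}, Milnor number mu = 8.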